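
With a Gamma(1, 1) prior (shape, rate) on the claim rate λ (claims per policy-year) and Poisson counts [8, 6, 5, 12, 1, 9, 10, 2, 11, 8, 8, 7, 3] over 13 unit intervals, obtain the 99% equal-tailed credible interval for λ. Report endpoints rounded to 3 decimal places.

[4.879, 8.389]

Posterior: Gamma(1+90, 1+13) = Gamma(91, 14) (shape, rate).
Equal-tailed 99% interval: Gamma(91, 14) quantiles at 0.005 and 0.995.
Posterior mean ≈ 6.500, SD ≈ 0.681; a Normal approximation gives roughly [4.745, 8.255].
Exact: lower = 4.879; upper = 8.389.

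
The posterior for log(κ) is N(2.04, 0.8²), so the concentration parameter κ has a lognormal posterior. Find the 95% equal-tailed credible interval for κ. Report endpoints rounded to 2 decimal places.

On the log scale the 95% interval is 2.04 ± 1.960 × 0.8 = [0.4720, 3.6080].
Exponentiate: [e^0.4720, e^3.6080] = [1.60, 36.89].

[1.60, 36.89]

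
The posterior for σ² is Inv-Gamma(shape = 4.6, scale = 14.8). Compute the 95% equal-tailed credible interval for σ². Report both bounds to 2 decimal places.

[1.53, 10.54]

Inverse-Gamma(4.6, 14.8) quantiles: F⁻¹(0.025) and F⁻¹(0.975).
Equivalently, 1/σ² ~ Gamma(4.6, rate = 14.8); invert its 0.975 and 0.025 quantiles.
Posterior mean ≈ 4.11, SD ≈ 2.55; a Normal approximation gives roughly [-0.89, 9.11].
Exact: lower = 1.53; upper = 10.54.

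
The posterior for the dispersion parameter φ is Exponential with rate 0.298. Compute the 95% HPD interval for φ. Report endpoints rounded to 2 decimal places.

[0.00, 10.05]

The exponential density is strictly decreasing on [0, ∞), so the HPD interval is anchored at 0: [0, q] with P(φ ≤ q) = 0.95.
q = −ln(1 − 0.95) / 0.298 = 2.9957 / 0.298 = 10.05.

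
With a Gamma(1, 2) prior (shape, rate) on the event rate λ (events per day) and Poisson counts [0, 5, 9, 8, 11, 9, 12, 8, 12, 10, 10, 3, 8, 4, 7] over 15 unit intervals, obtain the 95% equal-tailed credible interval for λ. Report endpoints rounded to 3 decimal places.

[5.692, 8.184]

Posterior: Gamma(1+116, 2+15) = Gamma(117, 17) (shape, rate).
Equal-tailed 95% interval: Gamma(117, 17) quantiles at 0.025 and 0.975.
Posterior mean ≈ 6.882, SD ≈ 0.636; a Normal approximation gives roughly [5.635, 8.129].
Exact: lower = 5.692; upper = 8.184.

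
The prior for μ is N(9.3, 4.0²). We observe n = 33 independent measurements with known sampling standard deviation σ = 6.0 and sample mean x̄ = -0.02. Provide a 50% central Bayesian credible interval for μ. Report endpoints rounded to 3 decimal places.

[-0.107, 1.257]

Posterior precision = 1/4.0² + 33/6.0² = 0.0625 + 0.9167 = 0.9792, so posterior SD = 1.0106.
Posterior mean = (9.3/4.0² + 33·-0.02/6.0²) / 0.9792 = 0.5749.
Interval: 0.5749 ± 0.674 × 1.0106 → [-0.107, 1.257].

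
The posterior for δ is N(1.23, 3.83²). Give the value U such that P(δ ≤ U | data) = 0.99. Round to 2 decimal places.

10.14

Need U with P(δ ≤ U) = 0.99: U = 1.23 + z_{0.01}·3.83.
z = 2.326; U = 1.23 + 2.326 × 3.83 = 10.14.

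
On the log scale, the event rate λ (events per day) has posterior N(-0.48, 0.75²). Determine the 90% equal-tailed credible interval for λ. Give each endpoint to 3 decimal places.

On the log scale the 90% interval is -0.48 ± 1.645 × 0.75 = [-1.7136, 0.7536].
Exponentiate: [e^-1.7136, e^0.7536] = [0.180, 2.125].

[0.180, 2.125]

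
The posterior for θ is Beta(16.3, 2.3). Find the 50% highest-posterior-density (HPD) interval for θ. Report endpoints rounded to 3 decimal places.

The posterior is unimodal and skewed, so the HPD interval has equal density at both endpoints and is the shortest 50% interval.
Solving f(0.869) = f(0.959) with F(0.959) − F(0.869) = 0.50 gives [0.869, 0.959].
For comparison, the equal-tailed interval is [0.834, 0.932]; the HPD is narrower and shifted toward the mode.

[0.869, 0.959]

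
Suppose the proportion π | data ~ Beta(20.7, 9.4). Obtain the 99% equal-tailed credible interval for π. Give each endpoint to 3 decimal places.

Posterior: Beta(20.7, 9.4).
Equal-tailed 99% interval: the 0.005 and 0.995 quantiles of Beta(20.7, 9.4).
Posterior mean ≈ 0.688, SD ≈ 0.083; a Normal approximation gives roughly [0.474, 0.902].
Exact: F⁻¹(0.005) = 0.457; F⁻¹(0.995) = 0.873.

[0.457, 0.873]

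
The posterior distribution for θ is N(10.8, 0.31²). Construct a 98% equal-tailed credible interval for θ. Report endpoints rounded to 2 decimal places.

The posterior is symmetric, so the 98% equal-tailed interval is θ = 10.8 ± z·0.31 with z = 2.326.
Half-width: 2.326 × 0.31 = 0.72.
10.8 − 0.72 = 10.08; 10.8 + 0.72 = 11.52.

[10.08, 11.52]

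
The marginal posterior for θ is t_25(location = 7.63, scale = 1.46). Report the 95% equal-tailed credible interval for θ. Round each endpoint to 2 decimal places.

The t_25 distribution is symmetric; the 95% interval is 7.63 ± t·1.46 with t_{0.975,25} = 2.060.
Half-width: 2.060 × 1.46 = 3.01.
7.63 − 3.01 = 4.62; 7.63 + 3.01 = 10.64.

[4.62, 10.64]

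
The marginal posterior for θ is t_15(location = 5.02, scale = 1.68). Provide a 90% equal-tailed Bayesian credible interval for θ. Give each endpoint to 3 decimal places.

[2.075, 7.965]

The t_15 distribution is symmetric; the 90% interval is 5.02 ± t·1.68 with t_{0.95,15} = 1.753.
Half-width: 1.753 × 1.68 = 2.945.
5.02 − 2.945 = 2.075; 5.02 + 2.945 = 7.965.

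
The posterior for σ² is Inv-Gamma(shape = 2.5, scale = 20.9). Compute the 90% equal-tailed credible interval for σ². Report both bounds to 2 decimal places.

Inverse-Gamma(2.5, 20.9) quantiles: F⁻¹(0.05) and F⁻¹(0.95).
Equivalently, 1/σ² ~ Gamma(2.5, rate = 20.9); invert its 0.95 and 0.05 quantiles.
Posterior mean ≈ 13.93, SD ≈ 19.70; a Normal approximation gives roughly [-18.48, 46.34].
Exact: lower = 3.78; upper = 36.49.

[3.78, 36.49]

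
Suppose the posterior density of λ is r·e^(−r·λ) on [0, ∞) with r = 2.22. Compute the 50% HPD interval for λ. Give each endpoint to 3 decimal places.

[0.000, 0.312]

The exponential density is strictly decreasing on [0, ∞), so the HPD interval is anchored at 0: [0, q] with P(λ ≤ q) = 0.50.
q = −ln(1 − 0.50) / 2.22 = 0.6931 / 2.22 = 0.312.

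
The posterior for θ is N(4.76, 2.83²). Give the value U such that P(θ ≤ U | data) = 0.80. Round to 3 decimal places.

7.142

Need U with P(θ ≤ U) = 0.80: U = 4.76 + z_{0.2}·2.83.
z = 0.842; U = 4.76 + 0.842 × 2.83 = 7.142.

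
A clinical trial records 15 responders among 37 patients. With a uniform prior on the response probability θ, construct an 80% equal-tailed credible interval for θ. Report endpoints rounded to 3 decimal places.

Posterior: Beta(1+15, 1+22) = Beta(16, 23).
Equal-tailed 80% interval: the 0.1 and 0.9 quantiles of Beta(16, 23).
Posterior mean ≈ 0.410, SD ≈ 0.078; a Normal approximation gives roughly [0.311, 0.510].
Exact: F⁻¹(0.1) = 0.311; F⁻¹(0.9) = 0.512.

[0.311, 0.512]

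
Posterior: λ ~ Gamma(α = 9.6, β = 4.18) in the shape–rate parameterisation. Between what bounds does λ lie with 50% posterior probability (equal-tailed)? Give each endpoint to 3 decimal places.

[1.763, 2.744]

Posterior: Gamma(shape 9.6, rate 4.18).
Equal-tailed 50% interval: Gamma(9.6, 4.18) quantiles at 0.25 and 0.75.
Posterior mean ≈ 2.297, SD ≈ 0.741; a Normal approximation gives roughly [1.797, 2.797].
Exact: lower = 1.763; upper = 2.744.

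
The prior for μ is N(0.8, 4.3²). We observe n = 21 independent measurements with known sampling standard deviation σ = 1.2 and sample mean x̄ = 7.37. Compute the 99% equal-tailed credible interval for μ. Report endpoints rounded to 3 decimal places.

[6.672, 8.019]

Posterior precision = 1/4.3² + 21/1.2² = 0.0541 + 14.5833 = 14.6374, so posterior SD = 0.2614.
Posterior mean = (0.8/4.3² + 21·7.37/1.2²) / 14.6374 = 7.3457.
Interval: 7.3457 ± 2.576 × 0.2614 → [6.672, 8.019].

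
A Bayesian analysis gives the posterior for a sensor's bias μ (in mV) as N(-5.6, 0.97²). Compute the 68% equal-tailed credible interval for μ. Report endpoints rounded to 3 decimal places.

The posterior is symmetric, so the 68% equal-tailed interval is μ = -5.6 ± z·0.97 with z = 0.994.
Half-width: 0.994 × 0.97 = 0.965.
-5.6 − 0.965 = -6.565; -5.6 + 0.965 = -4.635.

[-6.565, -4.635]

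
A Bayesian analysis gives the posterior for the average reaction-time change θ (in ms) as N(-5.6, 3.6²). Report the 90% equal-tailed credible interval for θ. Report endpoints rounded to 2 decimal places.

The posterior is symmetric, so the 90% equal-tailed interval is θ = -5.6 ± z·3.6 with z = 1.645.
Half-width: 1.645 × 3.6 = 5.92.
-5.6 − 5.92 = -11.52; -5.6 + 5.92 = 0.32.

[-11.52, 0.32]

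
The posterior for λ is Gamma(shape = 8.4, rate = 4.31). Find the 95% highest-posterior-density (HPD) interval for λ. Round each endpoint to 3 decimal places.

The posterior is unimodal and skewed, so the HPD interval has equal density at both endpoints and is the shortest 95% interval.
Solving f(0.750) = f(3.288) with F(3.288) − F(0.750) = 0.95 gives [0.750, 3.288].
For comparison, the equal-tailed interval is [0.862, 3.471]; the HPD is narrower and shifted toward the mode.

[0.750, 3.288]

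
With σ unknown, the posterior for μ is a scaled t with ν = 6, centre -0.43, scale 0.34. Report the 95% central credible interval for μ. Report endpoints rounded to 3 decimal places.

[-1.262, 0.402]

The t_6 distribution is symmetric; the 95% interval is -0.43 ± t·0.34 with t_{0.975,6} = 2.447.
Half-width: 2.447 × 0.34 = 0.832.
-0.43 − 0.832 = -1.262; -0.43 + 0.832 = 0.402.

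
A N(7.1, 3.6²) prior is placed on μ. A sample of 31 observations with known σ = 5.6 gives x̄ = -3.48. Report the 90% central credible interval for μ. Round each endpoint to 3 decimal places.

Posterior precision = 1/3.6² + 31/5.6² = 0.0772 + 0.9885 = 1.0657, so posterior SD = 0.9687.
Posterior mean = (7.1/3.6² + 31·-3.48/5.6²) / 1.0657 = -2.7140.
Interval: -2.7140 ± 1.645 × 0.9687 → [-4.307, -1.121].

[-4.307, -1.121]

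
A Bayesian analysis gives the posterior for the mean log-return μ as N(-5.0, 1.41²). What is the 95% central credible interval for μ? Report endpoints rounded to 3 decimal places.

The posterior is symmetric, so the 95% equal-tailed interval is μ = -5.0 ± z·1.41 with z = 1.960.
Half-width: 1.960 × 1.41 = 2.764.
-5.0 − 2.764 = -7.764; -5.0 + 2.764 = -2.236.

[-7.764, -2.236]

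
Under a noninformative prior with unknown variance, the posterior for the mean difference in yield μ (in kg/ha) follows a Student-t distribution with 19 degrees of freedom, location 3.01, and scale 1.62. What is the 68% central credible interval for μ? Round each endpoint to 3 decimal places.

The t_19 distribution is symmetric; the 68% interval is 3.01 ± t·1.62 with t_{0.84,19} = 1.021.
Half-width: 1.021 × 1.62 = 1.654.
3.01 − 1.654 = 1.356; 3.01 + 1.654 = 4.664.

[1.356, 4.664]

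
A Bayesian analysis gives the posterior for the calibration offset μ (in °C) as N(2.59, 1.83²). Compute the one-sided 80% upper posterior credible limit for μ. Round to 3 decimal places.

Need U with P(μ ≤ U) = 0.80: U = 2.59 + z_{0.2}·1.83.
z = 0.842; U = 2.59 + 0.842 × 1.83 = 4.130.

4.130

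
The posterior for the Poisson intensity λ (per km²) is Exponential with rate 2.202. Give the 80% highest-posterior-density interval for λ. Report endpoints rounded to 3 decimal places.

[0.000, 0.731]

The exponential density is strictly decreasing on [0, ∞), so the HPD interval is anchored at 0: [0, q] with P(λ ≤ q) = 0.80.
q = −ln(1 − 0.80) / 2.202 = 1.6094 / 2.202 = 0.731.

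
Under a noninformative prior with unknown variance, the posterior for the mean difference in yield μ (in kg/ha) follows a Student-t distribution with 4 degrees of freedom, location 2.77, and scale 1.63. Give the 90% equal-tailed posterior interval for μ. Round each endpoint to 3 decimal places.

[-0.705, 6.245]

The t_4 distribution is symmetric; the 90% interval is 2.77 ± t·1.63 with t_{0.95,4} = 2.132.
Half-width: 2.132 × 1.63 = 3.475.
2.77 − 3.475 = -0.705; 2.77 + 3.475 = 6.245.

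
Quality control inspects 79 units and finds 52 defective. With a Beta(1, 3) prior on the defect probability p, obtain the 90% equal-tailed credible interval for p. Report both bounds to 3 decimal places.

Posterior: Beta(1+52, 3+27) = Beta(53, 30).
Equal-tailed 90% interval: the 0.05 and 0.95 quantiles of Beta(53, 30).
Posterior mean ≈ 0.639, SD ≈ 0.052; a Normal approximation gives roughly [0.552, 0.725].
Exact: F⁻¹(0.05) = 0.550; F⁻¹(0.95) = 0.723.

[0.550, 0.723]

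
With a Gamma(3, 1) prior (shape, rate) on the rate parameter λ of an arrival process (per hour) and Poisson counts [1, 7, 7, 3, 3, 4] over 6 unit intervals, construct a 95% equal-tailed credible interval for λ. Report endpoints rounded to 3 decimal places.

[2.658, 5.612]

Posterior: Gamma(3+25, 1+6) = Gamma(28, 7) (shape, rate).
Equal-tailed 95% interval: Gamma(28, 7) quantiles at 0.025 and 0.975.
Posterior mean ≈ 4.000, SD ≈ 0.756; a Normal approximation gives roughly [2.518, 5.482].
Exact: lower = 2.658; upper = 5.612.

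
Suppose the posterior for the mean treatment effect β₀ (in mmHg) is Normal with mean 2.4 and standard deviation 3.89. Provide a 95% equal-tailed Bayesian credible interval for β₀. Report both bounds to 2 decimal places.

The posterior is symmetric, so the 95% equal-tailed interval is β₀ = 2.4 ± z·3.89 with z = 1.960.
Half-width: 1.960 × 3.89 = 7.62.
2.4 − 7.62 = -5.22; 2.4 + 7.62 = 10.02.

[-5.22, 10.02]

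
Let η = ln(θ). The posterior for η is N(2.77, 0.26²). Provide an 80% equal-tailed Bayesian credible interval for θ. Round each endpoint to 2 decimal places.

On the log scale the 80% interval is 2.77 ± 1.282 × 0.26 = [2.4368, 3.1032].
Exponentiate: [e^2.4368, e^3.1032] = [11.44, 22.27].

[11.44, 22.27]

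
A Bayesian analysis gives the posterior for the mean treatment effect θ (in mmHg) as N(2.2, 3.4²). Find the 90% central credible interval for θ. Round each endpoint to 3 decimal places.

The posterior is symmetric, so the 90% equal-tailed interval is θ = 2.2 ± z·3.4 with z = 1.645.
Half-width: 1.645 × 3.4 = 5.593.
2.2 − 5.593 = -3.393; 2.2 + 5.593 = 7.793.

[-3.393, 7.793]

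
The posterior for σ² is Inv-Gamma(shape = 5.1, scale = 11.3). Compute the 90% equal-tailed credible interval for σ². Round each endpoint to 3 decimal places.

Inverse-Gamma(5.1, 11.3) quantiles: F⁻¹(0.05) and F⁻¹(0.95).
Equivalently, 1/σ² ~ Gamma(5.1, rate = 11.3); invert its 0.95 and 0.05 quantiles.
Posterior mean ≈ 2.756, SD ≈ 1.565; a Normal approximation gives roughly [0.181, 5.331].
Exact: lower = 1.216; upper = 5.559.

[1.216, 5.559]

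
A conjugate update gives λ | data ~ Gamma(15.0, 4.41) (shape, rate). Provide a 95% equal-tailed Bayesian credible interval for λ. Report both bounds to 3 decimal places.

[1.904, 5.326]

Posterior: Gamma(shape 15.0, rate 4.41).
Equal-tailed 95% interval: Gamma(15.0, 4.41) quantiles at 0.025 and 0.975.
Posterior mean ≈ 3.401, SD ≈ 0.878; a Normal approximation gives roughly [1.680, 5.123].
Exact: lower = 1.904; upper = 5.326.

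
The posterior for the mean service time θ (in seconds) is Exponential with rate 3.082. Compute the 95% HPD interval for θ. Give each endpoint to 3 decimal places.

[0.000, 0.972]

The exponential density is strictly decreasing on [0, ∞), so the HPD interval is anchored at 0: [0, q] with P(θ ≤ q) = 0.95.
q = −ln(1 − 0.95) / 3.082 = 2.9957 / 3.082 = 0.972.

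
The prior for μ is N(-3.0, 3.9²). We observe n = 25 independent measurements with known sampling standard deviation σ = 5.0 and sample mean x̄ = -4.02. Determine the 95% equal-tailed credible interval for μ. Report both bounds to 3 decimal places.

[-5.856, -2.059]

Posterior precision = 1/3.9² + 25/5.0² = 0.0657 + 1.0000 = 1.0657, so posterior SD = 0.9687.
Posterior mean = (-3.0/3.9² + 25·-4.02/5.0²) / 1.0657 = -3.9571.
Interval: -3.9571 ± 1.960 × 0.9687 → [-5.856, -2.059].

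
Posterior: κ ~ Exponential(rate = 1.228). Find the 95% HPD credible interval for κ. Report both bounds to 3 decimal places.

[0.000, 2.440]

The exponential density is strictly decreasing on [0, ∞), so the HPD interval is anchored at 0: [0, q] with P(κ ≤ q) = 0.95.
q = −ln(1 − 0.95) / 1.228 = 2.9957 / 1.228 = 2.440.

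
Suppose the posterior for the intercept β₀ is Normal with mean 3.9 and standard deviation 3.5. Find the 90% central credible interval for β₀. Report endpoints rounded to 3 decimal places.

[-1.857, 9.657]

The posterior is symmetric, so the 90% equal-tailed interval is β₀ = 3.9 ± z·3.5 with z = 1.645.
Half-width: 1.645 × 3.5 = 5.757.
3.9 − 5.757 = -1.857; 3.9 + 5.757 = 9.657.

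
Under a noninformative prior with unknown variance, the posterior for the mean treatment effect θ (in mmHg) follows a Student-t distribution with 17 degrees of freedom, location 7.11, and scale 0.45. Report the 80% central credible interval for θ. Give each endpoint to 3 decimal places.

[6.510, 7.710]

The t_17 distribution is symmetric; the 80% interval is 7.11 ± t·0.45 with t_{0.9,17} = 1.333.
Half-width: 1.333 × 0.45 = 0.600.
7.11 − 0.600 = 6.510; 7.11 + 0.600 = 7.710.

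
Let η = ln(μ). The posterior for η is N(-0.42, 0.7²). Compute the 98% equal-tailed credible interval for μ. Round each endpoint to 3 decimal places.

On the log scale the 98% interval is -0.42 ± 2.326 × 0.7 = [-2.0484, 1.2084].
Exponentiate: [e^-2.0484, e^1.2084] = [0.129, 3.348].

[0.129, 3.348]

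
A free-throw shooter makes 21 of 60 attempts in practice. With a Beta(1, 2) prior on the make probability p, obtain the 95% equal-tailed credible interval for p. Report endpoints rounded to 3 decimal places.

Posterior: Beta(1+21, 2+39) = Beta(22, 41).
Equal-tailed 95% interval: the 0.025 and 0.975 quantiles of Beta(22, 41).
Posterior mean ≈ 0.349, SD ≈ 0.060; a Normal approximation gives roughly [0.232, 0.466].
Exact: F⁻¹(0.025) = 0.237; F⁻¹(0.975) = 0.470.

[0.237, 0.470]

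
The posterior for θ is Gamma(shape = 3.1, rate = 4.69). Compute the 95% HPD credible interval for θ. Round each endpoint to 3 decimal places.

The posterior is unimodal and skewed, so the HPD interval has equal density at both endpoints and is the shortest 95% interval.
Solving f(0.072) = f(1.399) with F(1.399) − F(0.072) = 0.95 gives [0.072, 1.399].
For comparison, the equal-tailed interval is [0.141, 1.574]; the HPD is narrower and shifted toward the mode.

[0.072, 1.399]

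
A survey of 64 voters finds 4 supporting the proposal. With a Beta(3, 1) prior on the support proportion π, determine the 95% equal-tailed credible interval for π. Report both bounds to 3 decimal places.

Posterior: Beta(3+4, 1+60) = Beta(7, 61).
Equal-tailed 95% interval: the 0.025 and 0.975 quantiles of Beta(7, 61).
Posterior mean ≈ 0.103, SD ≈ 0.037; a Normal approximation gives roughly [0.031, 0.175].
Exact: F⁻¹(0.025) = 0.043; F⁻¹(0.975) = 0.185.

[0.043, 0.185]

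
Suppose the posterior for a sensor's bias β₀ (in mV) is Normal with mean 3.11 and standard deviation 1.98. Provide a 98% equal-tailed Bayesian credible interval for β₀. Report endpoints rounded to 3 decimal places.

The posterior is symmetric, so the 98% equal-tailed interval is β₀ = 3.11 ± z·1.98 with z = 2.326.
Half-width: 2.326 × 1.98 = 4.606.
3.11 − 4.606 = -1.496; 3.11 + 4.606 = 7.716.

[-1.496, 7.716]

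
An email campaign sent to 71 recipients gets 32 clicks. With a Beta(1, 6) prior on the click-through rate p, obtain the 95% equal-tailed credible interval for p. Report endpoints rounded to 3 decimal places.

[0.316, 0.534]

Posterior: Beta(1+32, 6+39) = Beta(33, 45).
Equal-tailed 95% interval: the 0.025 and 0.975 quantiles of Beta(33, 45).
Posterior mean ≈ 0.423, SD ≈ 0.056; a Normal approximation gives roughly [0.314, 0.532].
Exact: F⁻¹(0.025) = 0.316; F⁻¹(0.975) = 0.534.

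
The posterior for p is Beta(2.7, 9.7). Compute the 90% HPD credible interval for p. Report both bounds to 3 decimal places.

[0.038, 0.388]

The posterior is unimodal and skewed, so the HPD interval has equal density at both endpoints and is the shortest 90% interval.
Solving f(0.038) = f(0.388) with F(0.388) − F(0.038) = 0.90 gives [0.038, 0.388].
For comparison, the equal-tailed interval is [0.062, 0.427]; the HPD is narrower and shifted toward the mode.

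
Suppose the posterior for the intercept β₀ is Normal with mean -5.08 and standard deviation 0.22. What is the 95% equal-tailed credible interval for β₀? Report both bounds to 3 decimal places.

[-5.511, -4.649]

The posterior is symmetric, so the 95% equal-tailed interval is β₀ = -5.08 ± z·0.22 with z = 1.960.
Half-width: 1.960 × 0.22 = 0.431.
-5.08 − 0.431 = -5.511; -5.08 + 0.431 = -4.649.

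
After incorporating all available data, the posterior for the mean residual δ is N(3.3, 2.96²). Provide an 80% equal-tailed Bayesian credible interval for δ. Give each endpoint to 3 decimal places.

The posterior is symmetric, so the 80% equal-tailed interval is δ = 3.3 ± z·2.96 with z = 1.282.
Half-width: 1.282 × 2.96 = 3.793.
3.3 − 3.793 = -0.493; 3.3 + 3.793 = 7.093.

[-0.493, 7.093]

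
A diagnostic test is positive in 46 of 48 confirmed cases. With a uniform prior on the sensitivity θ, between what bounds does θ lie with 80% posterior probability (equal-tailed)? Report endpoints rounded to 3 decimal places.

[0.895, 0.977]

Posterior: Beta(1+46, 1+2) = Beta(47, 3).
Equal-tailed 80% interval: the 0.1 and 0.9 quantiles of Beta(47, 3).
Posterior mean ≈ 0.940, SD ≈ 0.033; a Normal approximation gives roughly [0.897, 0.983].
Exact: F⁻¹(0.1) = 0.895; F⁻¹(0.9) = 0.977.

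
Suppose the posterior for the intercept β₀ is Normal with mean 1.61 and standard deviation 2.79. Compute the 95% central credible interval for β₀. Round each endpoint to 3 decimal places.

The posterior is symmetric, so the 95% equal-tailed interval is β₀ = 1.61 ± z·2.79 with z = 1.960.
Half-width: 1.960 × 2.79 = 5.468.
1.61 − 5.468 = -3.858; 1.61 + 5.468 = 7.078.

[-3.858, 7.078]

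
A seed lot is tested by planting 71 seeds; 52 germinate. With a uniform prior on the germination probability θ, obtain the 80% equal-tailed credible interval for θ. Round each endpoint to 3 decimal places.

[0.658, 0.791]

Posterior: Beta(1+52, 1+19) = Beta(53, 20).
Equal-tailed 80% interval: the 0.1 and 0.9 quantiles of Beta(53, 20).
Posterior mean ≈ 0.726, SD ≈ 0.052; a Normal approximation gives roughly [0.660, 0.792].
Exact: F⁻¹(0.1) = 0.658; F⁻¹(0.9) = 0.791.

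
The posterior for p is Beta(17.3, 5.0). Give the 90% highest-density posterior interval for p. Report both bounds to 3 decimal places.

The posterior is unimodal and skewed, so the HPD interval has equal density at both endpoints and is the shortest 90% interval.
Solving f(0.640) = f(0.917) with F(0.917) − F(0.640) = 0.90 gives [0.640, 0.917].
For comparison, the equal-tailed interval is [0.620, 0.903]; the HPD is narrower and shifted toward the mode.

[0.640, 0.917]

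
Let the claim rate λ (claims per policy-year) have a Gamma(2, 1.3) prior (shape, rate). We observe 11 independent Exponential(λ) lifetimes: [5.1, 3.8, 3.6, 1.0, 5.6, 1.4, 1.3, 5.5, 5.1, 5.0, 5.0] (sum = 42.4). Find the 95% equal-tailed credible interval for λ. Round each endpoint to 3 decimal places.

[0.158, 0.480]

Posterior: Gamma(2+11, 1.3+42.4) = Gamma(13, 43.7) (shape, rate).
Equal-tailed 95% interval: Gamma(13, 43.7) quantiles at 0.025 and 0.975.
Posterior mean ≈ 0.297, SD ≈ 0.083; a Normal approximation gives roughly [0.136, 0.459].
Exact: lower = 0.158; upper = 0.480.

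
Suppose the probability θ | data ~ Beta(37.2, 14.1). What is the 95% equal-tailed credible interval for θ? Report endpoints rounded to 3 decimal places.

Posterior: Beta(37.2, 14.1).
Equal-tailed 95% interval: the 0.025 and 0.975 quantiles of Beta(37.2, 14.1).
Posterior mean ≈ 0.725, SD ≈ 0.062; a Normal approximation gives roughly [0.604, 0.846].
Exact: F⁻¹(0.025) = 0.597; F⁻¹(0.975) = 0.837.

[0.597, 0.837]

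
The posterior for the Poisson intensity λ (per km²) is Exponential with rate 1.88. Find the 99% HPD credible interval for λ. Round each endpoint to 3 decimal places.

[0.000, 2.450]

The exponential density is strictly decreasing on [0, ∞), so the HPD interval is anchored at 0: [0, q] with P(λ ≤ q) = 0.99.
q = −ln(1 − 0.99) / 1.88 = 4.6052 / 1.88 = 2.450.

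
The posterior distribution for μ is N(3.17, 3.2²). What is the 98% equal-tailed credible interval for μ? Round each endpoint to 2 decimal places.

The posterior is symmetric, so the 98% equal-tailed interval is μ = 3.17 ± z·3.2 with z = 2.326.
Half-width: 2.326 × 3.2 = 7.44.
3.17 − 7.44 = -4.27; 3.17 + 7.44 = 10.61.

[-4.27, 10.61]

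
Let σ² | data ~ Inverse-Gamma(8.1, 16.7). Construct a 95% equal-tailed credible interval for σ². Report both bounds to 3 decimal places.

[1.147, 4.746]

Inverse-Gamma(8.1, 16.7) quantiles: F⁻¹(0.025) and F⁻¹(0.975).
Equivalently, 1/σ² ~ Gamma(8.1, rate = 16.7); invert its 0.975 and 0.025 quantiles.
Posterior mean ≈ 2.352, SD ≈ 0.952; a Normal approximation gives roughly [0.486, 4.219].
Exact: lower = 1.147; upper = 4.746.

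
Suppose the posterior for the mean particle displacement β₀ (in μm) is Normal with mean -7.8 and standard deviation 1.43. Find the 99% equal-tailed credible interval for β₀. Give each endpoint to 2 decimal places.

[-11.48, -4.12]

The posterior is symmetric, so the 99% equal-tailed interval is β₀ = -7.8 ± z·1.43 with z = 2.576.
Half-width: 2.576 × 1.43 = 3.68.
-7.8 − 3.68 = -11.48; -7.8 + 3.68 = -4.12.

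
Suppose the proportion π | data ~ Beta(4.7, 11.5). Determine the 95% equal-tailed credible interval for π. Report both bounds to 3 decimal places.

Posterior: Beta(4.7, 11.5).
Equal-tailed 95% interval: the 0.025 and 0.975 quantiles of Beta(4.7, 11.5).
Posterior mean ≈ 0.290, SD ≈ 0.109; a Normal approximation gives roughly [0.076, 0.505].
Exact: F⁻¹(0.025) = 0.104; F⁻¹(0.975) = 0.525.

[0.104, 0.525]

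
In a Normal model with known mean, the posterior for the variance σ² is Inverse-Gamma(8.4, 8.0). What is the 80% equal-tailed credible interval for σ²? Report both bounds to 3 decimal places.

Inverse-Gamma(8.4, 8.0) quantiles: F⁻¹(0.1) and F⁻¹(0.9).
Equivalently, 1/σ² ~ Gamma(8.4, rate = 8.0); invert its 0.9 and 0.1 quantiles.
Posterior mean ≈ 1.081, SD ≈ 0.427; a Normal approximation gives roughly [0.533, 1.629].
Exact: lower = 0.652; upper = 1.611.

[0.652, 1.611]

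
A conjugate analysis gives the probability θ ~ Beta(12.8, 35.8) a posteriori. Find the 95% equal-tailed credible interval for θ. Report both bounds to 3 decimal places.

Posterior: Beta(12.8, 35.8).
Equal-tailed 95% interval: the 0.025 and 0.975 quantiles of Beta(12.8, 35.8).
Posterior mean ≈ 0.263, SD ≈ 0.063; a Normal approximation gives roughly [0.141, 0.386].
Exact: F⁻¹(0.025) = 0.151; F⁻¹(0.975) = 0.394.

[0.151, 0.394]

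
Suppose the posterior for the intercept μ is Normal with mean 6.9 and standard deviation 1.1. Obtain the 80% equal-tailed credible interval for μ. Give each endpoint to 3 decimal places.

The posterior is symmetric, so the 80% equal-tailed interval is μ = 6.9 ± z·1.1 with z = 1.282.
Half-width: 1.282 × 1.1 = 1.410.
6.9 − 1.410 = 5.490; 6.9 + 1.410 = 8.310.

[5.490, 8.310]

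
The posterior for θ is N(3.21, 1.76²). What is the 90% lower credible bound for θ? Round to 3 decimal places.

Need L with P(θ ≥ L) = 0.90: L = 3.21 − z_{0.1}·1.76.
z = 1.282; L = 3.21 − 1.282 × 1.76 = 0.954.

0.954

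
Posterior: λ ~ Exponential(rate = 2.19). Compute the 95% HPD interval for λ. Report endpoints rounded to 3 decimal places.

The exponential density is strictly decreasing on [0, ∞), so the HPD interval is anchored at 0: [0, q] with P(λ ≤ q) = 0.95.
q = −ln(1 − 0.95) / 2.19 = 2.9957 / 2.19 = 1.368.

[0.000, 1.368]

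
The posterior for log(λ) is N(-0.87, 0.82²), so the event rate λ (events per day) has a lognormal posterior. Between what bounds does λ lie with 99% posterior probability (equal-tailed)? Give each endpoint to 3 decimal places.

[0.051, 3.463]

On the log scale the 99% interval is -0.87 ± 2.576 × 0.82 = [-2.9822, 1.2422].
Exponentiate: [e^-2.9822, e^1.2422] = [0.051, 3.463].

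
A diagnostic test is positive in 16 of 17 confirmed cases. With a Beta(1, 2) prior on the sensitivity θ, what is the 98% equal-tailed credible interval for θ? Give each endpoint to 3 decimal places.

[0.626, 0.976]

Posterior: Beta(1+16, 2+1) = Beta(17, 3).
Equal-tailed 98% interval: the 0.01 and 0.99 quantiles of Beta(17, 3).
Posterior mean ≈ 0.850, SD ≈ 0.078; a Normal approximation gives roughly [0.669, 1.031].
Exact: F⁻¹(0.01) = 0.626; F⁻¹(0.99) = 0.976.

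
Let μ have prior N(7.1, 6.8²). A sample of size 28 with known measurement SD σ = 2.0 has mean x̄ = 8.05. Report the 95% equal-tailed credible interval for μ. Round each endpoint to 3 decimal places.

[7.307, 8.787]

Posterior precision = 1/6.8² + 28/2.0² = 0.0216 + 7.0000 = 7.0216, so posterior SD = 0.3774.
Posterior mean = (7.1/6.8² + 28·8.05/2.0²) / 7.0216 = 8.0471.
Interval: 8.0471 ± 1.960 × 0.3774 → [7.307, 8.787].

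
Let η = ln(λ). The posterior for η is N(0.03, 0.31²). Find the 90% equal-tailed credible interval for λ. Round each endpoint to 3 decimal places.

On the log scale the 90% interval is 0.03 ± 1.645 × 0.31 = [-0.4799, 0.5399].
Exponentiate: [e^-0.4799, e^0.5399] = [0.619, 1.716].

[0.619, 1.716]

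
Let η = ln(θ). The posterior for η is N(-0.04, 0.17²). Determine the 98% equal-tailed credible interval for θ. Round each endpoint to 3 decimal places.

[0.647, 1.427]

On the log scale the 98% interval is -0.04 ± 2.326 × 0.17 = [-0.4355, 0.3555].
Exponentiate: [e^-0.4355, e^0.3555] = [0.647, 1.427].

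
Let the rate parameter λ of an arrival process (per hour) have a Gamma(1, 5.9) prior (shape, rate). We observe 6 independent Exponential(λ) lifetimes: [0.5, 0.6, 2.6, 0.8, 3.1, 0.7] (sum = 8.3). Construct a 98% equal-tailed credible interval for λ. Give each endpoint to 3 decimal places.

[0.164, 1.026]

Posterior: Gamma(1+6, 5.9+8.3) = Gamma(7, 14.2) (shape, rate).
Equal-tailed 98% interval: Gamma(7, 14.2) quantiles at 0.01 and 0.99.
Posterior mean ≈ 0.493, SD ≈ 0.186; a Normal approximation gives roughly [0.060, 0.926].
Exact: lower = 0.164; upper = 1.026.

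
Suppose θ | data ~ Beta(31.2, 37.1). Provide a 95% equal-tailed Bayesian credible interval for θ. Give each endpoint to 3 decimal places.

[0.341, 0.575]

Posterior: Beta(31.2, 37.1).
Equal-tailed 95% interval: the 0.025 and 0.975 quantiles of Beta(31.2, 37.1).
Posterior mean ≈ 0.457, SD ≈ 0.060; a Normal approximation gives roughly [0.340, 0.574].
Exact: F⁻¹(0.025) = 0.341; F⁻¹(0.975) = 0.575.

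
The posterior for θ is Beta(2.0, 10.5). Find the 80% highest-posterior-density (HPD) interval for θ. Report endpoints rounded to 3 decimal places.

[0.020, 0.249]

The posterior is unimodal and skewed, so the HPD interval has equal density at both endpoints and is the shortest 80% interval.
Solving f(0.020) = f(0.249) with F(0.249) − F(0.020) = 0.80 gives [0.020, 0.249].
For comparison, the equal-tailed interval is [0.047, 0.298]; the HPD is narrower and shifted toward the mode.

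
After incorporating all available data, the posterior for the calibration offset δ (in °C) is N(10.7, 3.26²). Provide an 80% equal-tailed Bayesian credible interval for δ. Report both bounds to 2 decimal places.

[6.52, 14.88]

The posterior is symmetric, so the 80% equal-tailed interval is δ = 10.7 ± z·3.26 with z = 1.282.
Half-width: 1.282 × 3.26 = 4.18.
10.7 − 4.18 = 6.52; 10.7 + 4.18 = 14.88.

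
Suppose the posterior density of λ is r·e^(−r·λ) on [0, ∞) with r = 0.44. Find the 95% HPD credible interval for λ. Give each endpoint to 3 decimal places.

The exponential density is strictly decreasing on [0, ∞), so the HPD interval is anchored at 0: [0, q] with P(λ ≤ q) = 0.95.
q = −ln(1 − 0.95) / 0.44 = 2.9957 / 0.44 = 6.808.

[0.000, 6.808]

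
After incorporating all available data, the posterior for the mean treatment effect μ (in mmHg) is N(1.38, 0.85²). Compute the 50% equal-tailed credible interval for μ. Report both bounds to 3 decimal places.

The posterior is symmetric, so the 50% equal-tailed interval is μ = 1.38 ± z·0.85 with z = 0.674.
Half-width: 0.674 × 0.85 = 0.573.
1.38 − 0.573 = 0.807; 1.38 + 0.573 = 1.953.

[0.807, 1.953]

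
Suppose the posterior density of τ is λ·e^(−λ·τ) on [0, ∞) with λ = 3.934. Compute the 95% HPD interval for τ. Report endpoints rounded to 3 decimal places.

[0.000, 0.761]

The exponential density is strictly decreasing on [0, ∞), so the HPD interval is anchored at 0: [0, q] with P(τ ≤ q) = 0.95.
q = −ln(1 − 0.95) / 3.934 = 2.9957 / 3.934 = 0.761.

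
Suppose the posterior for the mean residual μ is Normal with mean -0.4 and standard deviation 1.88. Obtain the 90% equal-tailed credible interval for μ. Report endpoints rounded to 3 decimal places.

[-3.492, 2.692]

The posterior is symmetric, so the 90% equal-tailed interval is μ = -0.4 ± z·1.88 with z = 1.645.
Half-width: 1.645 × 1.88 = 3.092.
-0.4 − 3.092 = -3.492; -0.4 + 3.092 = 2.692.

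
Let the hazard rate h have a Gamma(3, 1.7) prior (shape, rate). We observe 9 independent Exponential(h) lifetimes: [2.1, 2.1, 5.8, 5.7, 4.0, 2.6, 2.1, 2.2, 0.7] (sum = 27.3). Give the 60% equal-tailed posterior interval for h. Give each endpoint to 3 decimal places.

Posterior: Gamma(3+9, 1.7+27.3) = Gamma(12, 29.0) (shape, rate).
Equal-tailed 60% interval: Gamma(12, 29.0) quantiles at 0.2 and 0.8.
Posterior mean ≈ 0.414, SD ≈ 0.119; a Normal approximation gives roughly [0.313, 0.514].
Exact: lower = 0.311; upper = 0.510.

[0.311, 0.510]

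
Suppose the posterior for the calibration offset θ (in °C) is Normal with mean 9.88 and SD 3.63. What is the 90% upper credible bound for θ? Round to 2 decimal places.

14.53

Need U with P(θ ≤ U) = 0.90: U = 9.88 + z_{0.1}·3.63.
z = 1.282; U = 9.88 + 1.282 × 3.63 = 14.53.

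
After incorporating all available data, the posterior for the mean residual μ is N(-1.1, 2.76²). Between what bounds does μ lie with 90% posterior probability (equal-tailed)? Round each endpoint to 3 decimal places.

[-5.640, 3.440]

The posterior is symmetric, so the 90% equal-tailed interval is μ = -1.1 ± z·2.76 with z = 1.645.
Half-width: 1.645 × 2.76 = 4.540.
-1.1 − 4.540 = -5.640; -1.1 + 4.540 = 3.440.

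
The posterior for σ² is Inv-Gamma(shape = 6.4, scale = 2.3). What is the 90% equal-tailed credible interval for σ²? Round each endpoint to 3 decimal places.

Inverse-Gamma(6.4, 2.3) quantiles: F⁻¹(0.05) and F⁻¹(0.95).
Equivalently, 1/σ² ~ Gamma(6.4, rate = 2.3); invert its 0.95 and 0.05 quantiles.
Posterior mean ≈ 0.426, SD ≈ 0.203; a Normal approximation gives roughly [0.092, 0.760].
Exact: lower = 0.208; upper = 0.799.

[0.208, 0.799]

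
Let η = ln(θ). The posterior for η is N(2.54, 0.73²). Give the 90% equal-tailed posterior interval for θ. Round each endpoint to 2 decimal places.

On the log scale the 90% interval is 2.54 ± 1.645 × 0.73 = [1.3393, 3.7407].
Exponentiate: [e^1.3393, e^3.7407] = [3.82, 42.13].

[3.82, 42.13]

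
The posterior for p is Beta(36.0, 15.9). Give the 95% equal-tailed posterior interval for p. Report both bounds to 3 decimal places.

[0.563, 0.810]

Posterior: Beta(36.0, 15.9).
Equal-tailed 95% interval: the 0.025 and 0.975 quantiles of Beta(36.0, 15.9).
Posterior mean ≈ 0.694, SD ≈ 0.063; a Normal approximation gives roughly [0.569, 0.818].
Exact: F⁻¹(0.025) = 0.563; F⁻¹(0.975) = 0.810.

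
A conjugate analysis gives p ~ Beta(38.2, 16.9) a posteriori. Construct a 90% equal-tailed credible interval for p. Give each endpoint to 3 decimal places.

[0.588, 0.790]

Posterior: Beta(38.2, 16.9).
Equal-tailed 90% interval: the 0.05 and 0.95 quantiles of Beta(38.2, 16.9).
Posterior mean ≈ 0.693, SD ≈ 0.062; a Normal approximation gives roughly [0.592, 0.795].
Exact: F⁻¹(0.05) = 0.588; F⁻¹(0.95) = 0.790.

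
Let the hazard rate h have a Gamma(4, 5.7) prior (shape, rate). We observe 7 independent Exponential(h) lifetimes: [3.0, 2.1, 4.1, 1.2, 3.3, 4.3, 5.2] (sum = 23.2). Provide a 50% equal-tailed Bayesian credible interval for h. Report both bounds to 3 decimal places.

[0.298, 0.451]

Posterior: Gamma(4+7, 5.7+23.2) = Gamma(11, 28.9) (shape, rate).
Equal-tailed 50% interval: Gamma(11, 28.9) quantiles at 0.25 and 0.75.
Posterior mean ≈ 0.381, SD ≈ 0.115; a Normal approximation gives roughly [0.303, 0.458].
Exact: lower = 0.298; upper = 0.451.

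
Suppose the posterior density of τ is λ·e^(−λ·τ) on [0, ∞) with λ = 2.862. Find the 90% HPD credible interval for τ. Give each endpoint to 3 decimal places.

The exponential density is strictly decreasing on [0, ∞), so the HPD interval is anchored at 0: [0, q] with P(τ ≤ q) = 0.90.
q = −ln(1 − 0.90) / 2.862 = 2.3026 / 2.862 = 0.805.

[0.000, 0.805]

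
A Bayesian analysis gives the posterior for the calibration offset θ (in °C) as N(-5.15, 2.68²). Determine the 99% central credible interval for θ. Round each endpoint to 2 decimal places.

The posterior is symmetric, so the 99% equal-tailed interval is θ = -5.15 ± z·2.68 with z = 2.576.
Half-width: 2.576 × 2.68 = 6.90.
-5.15 − 6.90 = -12.05; -5.15 + 6.90 = 1.75.

[-12.05, 1.75]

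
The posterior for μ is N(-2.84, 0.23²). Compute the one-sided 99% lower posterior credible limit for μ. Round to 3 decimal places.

-3.375

Need L with P(μ ≥ L) = 0.99: L = -2.84 − z_{0.01}·0.23.
z = 2.326; L = -2.84 − 2.326 × 0.23 = -3.375.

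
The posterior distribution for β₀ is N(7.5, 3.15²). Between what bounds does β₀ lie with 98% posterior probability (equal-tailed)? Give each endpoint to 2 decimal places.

[0.17, 14.83]

The posterior is symmetric, so the 98% equal-tailed interval is β₀ = 7.5 ± z·3.15 with z = 2.326.
Half-width: 2.326 × 3.15 = 7.33.
7.5 − 7.33 = 0.17; 7.5 + 7.33 = 14.83.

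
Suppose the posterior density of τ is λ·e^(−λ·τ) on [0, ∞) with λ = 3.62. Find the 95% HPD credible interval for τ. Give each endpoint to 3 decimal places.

The exponential density is strictly decreasing on [0, ∞), so the HPD interval is anchored at 0: [0, q] with P(τ ≤ q) = 0.95.
q = −ln(1 − 0.95) / 3.62 = 2.9957 / 3.62 = 0.828.

[0.000, 0.828]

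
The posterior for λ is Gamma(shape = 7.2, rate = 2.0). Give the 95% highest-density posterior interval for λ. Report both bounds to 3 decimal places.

[1.236, 6.269]

The posterior is unimodal and skewed, so the HPD interval has equal density at both endpoints and is the shortest 95% interval.
Solving f(1.236) = f(6.269) with F(6.269) − F(1.236) = 0.95 gives [1.236, 6.269].
For comparison, the equal-tailed interval is [1.470, 6.667]; the HPD is narrower and shifted toward the mode.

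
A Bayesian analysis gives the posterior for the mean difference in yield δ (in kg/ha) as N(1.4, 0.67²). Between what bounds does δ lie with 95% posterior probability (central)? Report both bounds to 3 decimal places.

The posterior is symmetric, so the 95% equal-tailed interval is δ = 1.4 ± z·0.67 with z = 1.960.
Half-width: 1.960 × 0.67 = 1.313.
1.4 − 1.313 = 0.087; 1.4 + 1.313 = 2.713.

[0.087, 2.713]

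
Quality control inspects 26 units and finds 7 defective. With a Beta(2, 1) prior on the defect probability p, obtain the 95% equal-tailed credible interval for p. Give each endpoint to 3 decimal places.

Posterior: Beta(2+7, 1+19) = Beta(9, 20).
Equal-tailed 95% interval: the 0.025 and 0.975 quantiles of Beta(9, 20).
Posterior mean ≈ 0.310, SD ≈ 0.084; a Normal approximation gives roughly [0.145, 0.476].
Exact: F⁻¹(0.025) = 0.159; F⁻¹(0.975) = 0.487.

[0.159, 0.487]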